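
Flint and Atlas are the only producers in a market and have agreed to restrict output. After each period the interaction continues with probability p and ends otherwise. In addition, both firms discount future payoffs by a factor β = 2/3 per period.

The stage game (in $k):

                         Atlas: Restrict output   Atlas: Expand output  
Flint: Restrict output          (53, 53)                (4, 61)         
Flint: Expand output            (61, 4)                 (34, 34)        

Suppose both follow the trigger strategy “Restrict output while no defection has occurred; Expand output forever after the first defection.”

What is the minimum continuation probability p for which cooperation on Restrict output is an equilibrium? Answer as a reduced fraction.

4/9

Expected continuation weight on next period's payoff is β·p = 2/3·p, which plays the role of the discount factor.
Cooperation requires 2/3·p ≥ (61−53)/(61−34) = 8/27, hence p ≥ 4/9.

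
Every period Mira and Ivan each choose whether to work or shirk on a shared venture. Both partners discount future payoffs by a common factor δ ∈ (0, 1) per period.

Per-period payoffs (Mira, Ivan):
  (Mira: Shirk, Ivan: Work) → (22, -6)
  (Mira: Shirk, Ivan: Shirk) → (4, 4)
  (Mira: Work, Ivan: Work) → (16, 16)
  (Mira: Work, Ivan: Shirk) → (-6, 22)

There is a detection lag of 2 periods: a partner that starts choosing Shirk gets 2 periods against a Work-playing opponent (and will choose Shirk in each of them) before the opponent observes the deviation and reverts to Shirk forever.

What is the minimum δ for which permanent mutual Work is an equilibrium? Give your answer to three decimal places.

Deviating for the 2 undetected periods gains 22−16 = 6 per period over cooperation, then loses 16−4 = 12 per period forever once punishment starts.
Gain: 6(1 + δ + … + δ^1); loss: 12·δ^2/(1−δ).
No profitable deviation ⇔ 6(1−δ^2) ≤ 12·δ^2, i.e. δ^2 ≥ 6/(6+12) = 1/3.
Hence δ ≥ (1/3)^(1/2) ≈ 0.577.

0.577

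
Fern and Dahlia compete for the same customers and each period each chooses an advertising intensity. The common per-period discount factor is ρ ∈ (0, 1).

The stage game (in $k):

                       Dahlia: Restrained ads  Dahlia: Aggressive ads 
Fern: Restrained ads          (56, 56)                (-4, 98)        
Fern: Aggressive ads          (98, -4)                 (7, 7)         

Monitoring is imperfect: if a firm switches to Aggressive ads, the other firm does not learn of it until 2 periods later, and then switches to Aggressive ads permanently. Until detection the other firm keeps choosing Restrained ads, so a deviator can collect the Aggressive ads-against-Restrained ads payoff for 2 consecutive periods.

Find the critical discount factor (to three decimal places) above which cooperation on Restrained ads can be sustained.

A deviator earns 98 for 2 periods, then 7 forever; cooperating earns 56 forever. Multiplying the IC by (1−ρ):
56 ≥ 98(1−ρ^2) + 7ρ^2, so 91·ρ^2 ≥ 42 and ρ^2 ≥ 6/13.
ρ ≥ (6/13)^(1/2) ≈ 0.679.

0.679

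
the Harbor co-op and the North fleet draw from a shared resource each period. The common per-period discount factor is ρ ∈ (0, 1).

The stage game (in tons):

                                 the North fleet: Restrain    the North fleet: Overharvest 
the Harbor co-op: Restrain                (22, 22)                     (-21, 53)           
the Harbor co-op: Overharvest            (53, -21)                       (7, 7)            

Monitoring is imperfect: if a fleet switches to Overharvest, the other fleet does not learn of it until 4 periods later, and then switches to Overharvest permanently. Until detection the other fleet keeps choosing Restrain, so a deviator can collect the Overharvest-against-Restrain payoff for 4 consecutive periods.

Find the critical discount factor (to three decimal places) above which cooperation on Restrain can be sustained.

0.906

Deviating for the 4 undetected periods gains 53−22 = 31 per period over cooperation, then loses 22−7 = 15 per period forever once punishment starts.
Gain: 31(1 + ρ + … + ρ^3); loss: 15·ρ^4/(1−ρ).
No profitable deviation ⇔ 31(1−ρ^4) ≤ 15·ρ^4, i.e. ρ^4 ≥ 31/(31+15) = 31/46.
Hence ρ ≥ (31/46)^(1/4) ≈ 0.906.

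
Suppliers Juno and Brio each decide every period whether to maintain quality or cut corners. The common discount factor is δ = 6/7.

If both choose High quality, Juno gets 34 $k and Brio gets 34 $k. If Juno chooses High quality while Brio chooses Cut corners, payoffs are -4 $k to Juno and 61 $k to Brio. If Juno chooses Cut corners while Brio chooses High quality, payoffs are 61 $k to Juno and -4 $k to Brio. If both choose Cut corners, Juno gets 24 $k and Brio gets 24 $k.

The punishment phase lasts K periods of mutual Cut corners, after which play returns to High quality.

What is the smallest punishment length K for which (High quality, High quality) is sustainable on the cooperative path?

Need Σ_{k=1}^{K} δ^k ≥ (61−34)/(34−24) = 2.7000 at δ = 6/7.
At K = 3 the sum is 2.2216 < 2.7000; at K = 4 it is 2.7613 ≥ 2.7000.
So the minimum punishment length is K = 4.

4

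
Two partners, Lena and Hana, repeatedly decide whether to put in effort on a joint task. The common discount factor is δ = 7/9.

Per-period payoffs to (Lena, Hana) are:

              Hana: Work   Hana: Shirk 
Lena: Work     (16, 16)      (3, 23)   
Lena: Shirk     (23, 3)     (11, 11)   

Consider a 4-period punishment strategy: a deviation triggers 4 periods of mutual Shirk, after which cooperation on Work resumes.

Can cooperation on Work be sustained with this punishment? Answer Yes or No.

Yes

Comparing payoff streams over the 5 periods until play realigns: cooperate → 16(1+δ+…+δ^4); deviate → 23 + 11(δ+…+δ^4).
Cooperation is sustained iff (16−11)(δ+…+δ^4) ≥ 23−16.
δ+…+δ^4 = 7/9·(1−(7/9)^4)/(1−7/9) = 2.2192, and (23−16)/(16−11) = 1.4000.
2.2192 ≥ 1.4000, so cooperation is sustainable.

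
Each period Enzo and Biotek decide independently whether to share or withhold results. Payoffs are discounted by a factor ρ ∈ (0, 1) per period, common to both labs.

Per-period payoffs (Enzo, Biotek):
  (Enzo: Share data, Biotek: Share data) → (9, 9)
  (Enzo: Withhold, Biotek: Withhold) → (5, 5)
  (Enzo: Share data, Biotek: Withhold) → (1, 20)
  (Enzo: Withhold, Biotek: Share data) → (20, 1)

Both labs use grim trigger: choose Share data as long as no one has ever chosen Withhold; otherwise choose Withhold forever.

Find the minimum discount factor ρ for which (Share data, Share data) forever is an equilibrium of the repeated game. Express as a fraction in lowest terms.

9/(1−ρ) ≥ 20 + 5ρ/(1−ρ)
9 ≥ 20 − 15ρ
ρ ≥ 11/15.

11/15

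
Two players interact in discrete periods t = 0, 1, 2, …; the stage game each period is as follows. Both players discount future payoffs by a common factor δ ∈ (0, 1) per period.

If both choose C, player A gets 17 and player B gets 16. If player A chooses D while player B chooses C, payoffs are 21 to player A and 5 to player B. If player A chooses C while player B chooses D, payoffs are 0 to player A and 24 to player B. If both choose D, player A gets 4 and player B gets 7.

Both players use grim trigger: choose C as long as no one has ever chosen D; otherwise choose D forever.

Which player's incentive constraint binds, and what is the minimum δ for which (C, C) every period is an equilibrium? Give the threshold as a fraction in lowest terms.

player A: cooperation gives 17 each period; deviation gives 21 once then 4 forever.
  17/(1−δ) ≥ 21 + 4δ/(1−δ) ⇒ δ ≥ 4/17.
player B: cooperation gives 16 each period; deviation gives 24 once then 7 forever.
  δ ≥ 8/17.
Both must hold, so the binding constraint is player B's: δ ≥ 8/17.

player B; δ ≥ 8/17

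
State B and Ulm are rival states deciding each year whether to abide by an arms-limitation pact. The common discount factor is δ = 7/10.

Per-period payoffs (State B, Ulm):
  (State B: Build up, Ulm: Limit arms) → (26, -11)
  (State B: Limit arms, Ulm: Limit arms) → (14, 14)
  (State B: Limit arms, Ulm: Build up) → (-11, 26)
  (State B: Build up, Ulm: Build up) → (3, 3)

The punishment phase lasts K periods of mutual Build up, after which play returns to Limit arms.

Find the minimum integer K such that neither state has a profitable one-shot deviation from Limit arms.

No profitable deviation requires (14−3)(δ+…+δ^K) ≥ 26−14, i.e. δ+…+δ^K ≥ 12/11 ≈ 1.0909.
With δ = 7/10, the partial sums are K=1: 0.7000, K=2: 1.1900.
K = 2 is the first length at which the sum reaches 1.0909.

2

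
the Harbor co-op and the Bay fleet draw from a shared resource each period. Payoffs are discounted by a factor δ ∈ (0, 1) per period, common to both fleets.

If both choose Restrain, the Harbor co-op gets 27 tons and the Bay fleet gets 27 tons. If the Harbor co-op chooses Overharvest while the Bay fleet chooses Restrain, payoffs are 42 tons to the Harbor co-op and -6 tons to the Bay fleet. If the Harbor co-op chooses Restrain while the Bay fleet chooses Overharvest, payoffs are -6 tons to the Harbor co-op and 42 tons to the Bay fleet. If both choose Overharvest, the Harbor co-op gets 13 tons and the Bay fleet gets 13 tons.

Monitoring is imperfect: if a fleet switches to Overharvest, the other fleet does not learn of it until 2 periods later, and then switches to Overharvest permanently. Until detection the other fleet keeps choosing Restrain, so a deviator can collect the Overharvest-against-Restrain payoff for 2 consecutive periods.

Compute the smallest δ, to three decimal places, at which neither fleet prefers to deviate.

0.719

Deviating for the 2 undetected periods gains 42−27 = 15 per period over cooperation, then loses 27−13 = 14 per period forever once punishment starts.
Gain: 15(1 + δ + … + δ^1); loss: 14·δ^2/(1−δ).
No profitable deviation ⇔ 15(1−δ^2) ≤ 14·δ^2, i.e. δ^2 ≥ 15/(15+14) = 15/29.
Hence δ ≥ (15/29)^(1/2) ≈ 0.719.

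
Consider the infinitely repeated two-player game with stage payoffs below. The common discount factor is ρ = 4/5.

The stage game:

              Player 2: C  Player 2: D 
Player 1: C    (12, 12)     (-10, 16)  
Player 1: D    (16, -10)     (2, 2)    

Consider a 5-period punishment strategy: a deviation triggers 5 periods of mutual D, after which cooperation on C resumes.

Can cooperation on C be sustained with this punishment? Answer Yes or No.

Yes

Comparing payoff streams over the 6 periods until play realigns: cooperate → 12(1+ρ+…+ρ^5); deviate → 16 + 2(ρ+…+ρ^5).
Cooperation is sustained iff (12−2)(ρ+…+ρ^5) ≥ 16−12.
ρ+…+ρ^5 = 4/5·(1−(4/5)^5)/(1−4/5) = 2.6893, and (16−12)/(12−2) = 0.4000.
2.6893 ≥ 0.4000, so cooperation is sustainable.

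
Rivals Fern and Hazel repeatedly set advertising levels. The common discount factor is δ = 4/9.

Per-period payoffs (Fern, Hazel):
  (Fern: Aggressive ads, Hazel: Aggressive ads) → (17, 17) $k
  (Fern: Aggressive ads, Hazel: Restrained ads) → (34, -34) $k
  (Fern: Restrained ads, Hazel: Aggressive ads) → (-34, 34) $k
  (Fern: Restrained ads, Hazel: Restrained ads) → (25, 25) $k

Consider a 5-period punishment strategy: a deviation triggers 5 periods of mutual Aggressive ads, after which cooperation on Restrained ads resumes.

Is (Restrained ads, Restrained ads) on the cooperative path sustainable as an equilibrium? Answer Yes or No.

IC: δ+…+δ^5 ≥ (34−25)/(25−17) = 9/8.
At δ = 4/9: partial sum = 0.7861 < 1.1250. Cooperation not sustainable.

No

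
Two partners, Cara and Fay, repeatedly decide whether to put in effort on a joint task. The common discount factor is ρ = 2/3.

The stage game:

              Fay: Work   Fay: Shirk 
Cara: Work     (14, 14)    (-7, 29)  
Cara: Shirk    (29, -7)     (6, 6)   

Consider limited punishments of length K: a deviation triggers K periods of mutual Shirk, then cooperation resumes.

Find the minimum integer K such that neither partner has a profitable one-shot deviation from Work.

7

No profitable deviation requires (14−6)(ρ+…+ρ^K) ≥ 29−14, i.e. ρ+…+ρ^K ≥ 15/8 ≈ 1.8750.
With ρ = 2/3, the partial sums are K=1: 0.6667, K=2: 1.1111, …, K=5: 1.7366, K=6: 1.8244, K=7: 1.8829.
K = 7 is the first length at which the sum reaches 1.8750.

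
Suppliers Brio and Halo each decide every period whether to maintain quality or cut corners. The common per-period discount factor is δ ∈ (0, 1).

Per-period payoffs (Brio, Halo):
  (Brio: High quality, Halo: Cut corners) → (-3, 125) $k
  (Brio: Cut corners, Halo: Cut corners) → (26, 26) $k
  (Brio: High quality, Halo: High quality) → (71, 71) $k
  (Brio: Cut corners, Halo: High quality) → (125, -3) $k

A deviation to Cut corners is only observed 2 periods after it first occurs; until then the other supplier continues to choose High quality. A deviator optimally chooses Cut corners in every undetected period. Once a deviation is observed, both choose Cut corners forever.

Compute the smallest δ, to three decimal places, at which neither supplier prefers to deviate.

0.739

The best deviation is to choose Cut corners for all 2 undetected periods, earning 125 each, then 26 forever once detected.
Deviation value: 125(1−δ^2)/(1−δ) + 26δ^2/(1−δ); cooperation value: 71/(1−δ).
IC: 71 ≥ 125(1−δ^2) + 26δ^2 = 125 − 99δ^2.
So δ^2 ≥ 54/99 = 6/11, giving δ ≥ (6/11)^(1/2) ≈ 0.739.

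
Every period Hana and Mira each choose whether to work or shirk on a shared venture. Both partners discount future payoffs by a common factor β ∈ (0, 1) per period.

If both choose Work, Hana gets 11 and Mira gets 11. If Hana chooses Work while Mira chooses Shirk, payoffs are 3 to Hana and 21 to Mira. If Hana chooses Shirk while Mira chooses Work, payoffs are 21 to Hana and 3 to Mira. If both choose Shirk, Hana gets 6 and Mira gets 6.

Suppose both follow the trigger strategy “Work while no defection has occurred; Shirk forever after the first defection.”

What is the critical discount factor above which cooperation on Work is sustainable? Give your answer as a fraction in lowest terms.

2/3

11/(1−β) ≥ 21 + 6β/(1−β)
11 ≥ 21 − 15β
β ≥ 10/15 = 2/3.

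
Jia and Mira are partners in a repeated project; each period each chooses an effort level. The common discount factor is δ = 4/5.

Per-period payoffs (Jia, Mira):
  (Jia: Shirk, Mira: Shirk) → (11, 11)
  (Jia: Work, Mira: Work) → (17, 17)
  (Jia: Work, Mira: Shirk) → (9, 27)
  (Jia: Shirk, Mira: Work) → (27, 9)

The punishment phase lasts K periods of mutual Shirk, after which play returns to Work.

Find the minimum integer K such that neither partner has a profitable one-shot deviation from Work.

3

No profitable deviation requires (17−11)(δ+…+δ^K) ≥ 27−17, i.e. δ+…+δ^K ≥ 5/3 ≈ 1.6667.
With δ = 4/5, the partial sums are K=1: 0.8000, K=2: 1.4400, K=3: 1.9520.
K = 3 is the first length at which the sum reaches 1.6667.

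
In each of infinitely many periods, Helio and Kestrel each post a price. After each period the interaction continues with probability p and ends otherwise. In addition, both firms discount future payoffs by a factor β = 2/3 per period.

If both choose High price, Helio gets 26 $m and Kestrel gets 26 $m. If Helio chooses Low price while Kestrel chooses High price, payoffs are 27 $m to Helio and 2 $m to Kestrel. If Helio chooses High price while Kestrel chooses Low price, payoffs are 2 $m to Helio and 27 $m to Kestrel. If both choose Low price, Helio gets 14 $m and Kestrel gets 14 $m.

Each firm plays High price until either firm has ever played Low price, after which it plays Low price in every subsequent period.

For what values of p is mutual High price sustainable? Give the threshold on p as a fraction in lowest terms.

With continuation probability p and discount β, the effective per-period discount factor is βp.
Grim-trigger IC: βp ≥ (27−26)/(27−14) = 1/13.
So p ≥ (1/13)/(2/3) = 3/26.

3/26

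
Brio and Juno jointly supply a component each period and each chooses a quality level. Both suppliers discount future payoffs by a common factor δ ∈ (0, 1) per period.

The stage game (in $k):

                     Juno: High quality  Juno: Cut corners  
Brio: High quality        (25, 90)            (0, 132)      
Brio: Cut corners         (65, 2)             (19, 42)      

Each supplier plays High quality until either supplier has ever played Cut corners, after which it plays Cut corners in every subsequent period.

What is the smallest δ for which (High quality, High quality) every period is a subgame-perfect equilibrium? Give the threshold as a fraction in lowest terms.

Brio's threshold: (65−25)/(65−19) = 20/23.
Juno's threshold: (132−90)/(132−42) = 7/15.
20/23 > 7/15, so Brio binds and δ* = 20/23.

20/23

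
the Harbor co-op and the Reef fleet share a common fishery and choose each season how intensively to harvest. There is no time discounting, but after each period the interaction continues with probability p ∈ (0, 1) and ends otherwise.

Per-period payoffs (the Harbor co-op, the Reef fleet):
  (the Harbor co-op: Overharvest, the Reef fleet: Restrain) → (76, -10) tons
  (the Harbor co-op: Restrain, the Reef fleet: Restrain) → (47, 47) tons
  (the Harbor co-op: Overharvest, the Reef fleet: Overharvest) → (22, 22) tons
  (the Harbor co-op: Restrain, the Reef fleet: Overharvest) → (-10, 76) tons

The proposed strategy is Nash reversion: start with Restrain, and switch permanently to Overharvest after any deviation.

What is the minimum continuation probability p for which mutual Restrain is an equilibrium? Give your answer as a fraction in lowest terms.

With no time discounting, the continuation probability p plays the role of the discount factor.
Grim-trigger IC: 47/(1−p) ≥ 76 + 22p/(1−p) ⇒ p ≥ (76−47)/(76−22) = 29/54.

29/54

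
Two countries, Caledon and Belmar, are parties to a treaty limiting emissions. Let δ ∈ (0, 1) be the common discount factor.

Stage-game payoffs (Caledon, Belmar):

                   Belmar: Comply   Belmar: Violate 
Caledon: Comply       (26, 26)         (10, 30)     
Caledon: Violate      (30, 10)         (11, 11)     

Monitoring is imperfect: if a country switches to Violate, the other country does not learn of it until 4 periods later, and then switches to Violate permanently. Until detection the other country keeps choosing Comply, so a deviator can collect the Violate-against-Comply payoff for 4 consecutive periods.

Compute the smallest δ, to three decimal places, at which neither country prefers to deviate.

A deviator earns 30 for 4 periods, then 11 forever; cooperating earns 26 forever. Multiplying the IC by (1−δ):
26 ≥ 30(1−δ^4) + 11δ^4, so 19·δ^4 ≥ 4 and δ^4 ≥ 4/19.
δ ≥ (4/19)^(1/4) ≈ 0.677.

0.677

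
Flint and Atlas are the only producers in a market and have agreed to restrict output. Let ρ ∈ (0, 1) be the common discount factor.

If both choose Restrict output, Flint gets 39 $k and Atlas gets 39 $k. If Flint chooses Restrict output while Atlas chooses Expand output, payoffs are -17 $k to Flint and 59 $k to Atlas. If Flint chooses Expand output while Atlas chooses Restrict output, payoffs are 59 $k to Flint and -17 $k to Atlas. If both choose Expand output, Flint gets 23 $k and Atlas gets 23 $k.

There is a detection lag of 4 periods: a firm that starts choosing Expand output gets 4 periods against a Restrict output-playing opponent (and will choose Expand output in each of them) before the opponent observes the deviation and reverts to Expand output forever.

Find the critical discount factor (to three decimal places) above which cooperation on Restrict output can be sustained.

0.863

The best deviation is to choose Expand output for all 4 undetected periods, earning 59 each, then 23 forever once detected.
Deviation value: 59(1−ρ^4)/(1−ρ) + 23ρ^4/(1−ρ); cooperation value: 39/(1−ρ).
IC: 39 ≥ 59(1−ρ^4) + 23ρ^4 = 59 − 36ρ^4.
So ρ^4 ≥ 20/36 = 5/9, giving ρ ≥ (5/9)^(1/4) ≈ 0.863.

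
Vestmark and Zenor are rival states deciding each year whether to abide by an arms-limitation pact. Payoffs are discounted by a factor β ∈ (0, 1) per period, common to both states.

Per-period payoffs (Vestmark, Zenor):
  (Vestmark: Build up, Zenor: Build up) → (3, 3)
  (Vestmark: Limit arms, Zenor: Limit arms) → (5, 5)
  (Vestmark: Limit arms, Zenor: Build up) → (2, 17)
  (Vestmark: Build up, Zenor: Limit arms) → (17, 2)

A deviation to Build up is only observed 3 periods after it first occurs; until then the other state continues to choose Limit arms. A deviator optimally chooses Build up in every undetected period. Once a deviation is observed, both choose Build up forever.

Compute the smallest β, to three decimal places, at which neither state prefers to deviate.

0.950

Deviating for the 3 undetected periods gains 17−5 = 12 per period over cooperation, then loses 5−3 = 2 per period forever once punishment starts.
Gain: 12(1 + β + … + β^2); loss: 2·β^3/(1−β).
No profitable deviation ⇔ 12(1−β^3) ≤ 2·β^3, i.e. β^3 ≥ 12/(12+2) = 6/7.
Hence β ≥ (6/7)^(1/3) ≈ 0.950.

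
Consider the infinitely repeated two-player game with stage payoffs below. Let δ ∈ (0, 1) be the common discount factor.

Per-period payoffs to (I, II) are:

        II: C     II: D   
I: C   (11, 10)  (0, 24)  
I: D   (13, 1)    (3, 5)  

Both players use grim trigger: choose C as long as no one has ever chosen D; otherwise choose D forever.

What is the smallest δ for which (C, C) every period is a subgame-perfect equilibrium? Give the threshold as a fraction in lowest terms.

14/19

For I: deviation gain 13−11 = 2, per-period punishment loss 11−3 = 8. IC gives δ ≥ 2/10 = 1/5.
For II: gain 14, loss 5 per period, so δ ≥ 14/19.
The tighter constraint is II's, so cooperation needs δ ≥ 14/19.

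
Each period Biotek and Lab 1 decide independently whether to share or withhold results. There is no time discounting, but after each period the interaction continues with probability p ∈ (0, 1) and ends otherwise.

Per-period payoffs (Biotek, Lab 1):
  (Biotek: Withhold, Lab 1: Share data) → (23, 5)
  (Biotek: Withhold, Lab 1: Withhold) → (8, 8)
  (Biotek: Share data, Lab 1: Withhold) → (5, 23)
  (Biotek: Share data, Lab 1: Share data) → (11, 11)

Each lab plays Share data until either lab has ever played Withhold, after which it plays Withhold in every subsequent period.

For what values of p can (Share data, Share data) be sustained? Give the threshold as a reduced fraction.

With no time discounting, the continuation probability p plays the role of the discount factor.
Grim-trigger IC: 11/(1−p) ≥ 23 + 8p/(1−p) ⇒ p ≥ (23−11)/(23−8) = 4/5.

4/5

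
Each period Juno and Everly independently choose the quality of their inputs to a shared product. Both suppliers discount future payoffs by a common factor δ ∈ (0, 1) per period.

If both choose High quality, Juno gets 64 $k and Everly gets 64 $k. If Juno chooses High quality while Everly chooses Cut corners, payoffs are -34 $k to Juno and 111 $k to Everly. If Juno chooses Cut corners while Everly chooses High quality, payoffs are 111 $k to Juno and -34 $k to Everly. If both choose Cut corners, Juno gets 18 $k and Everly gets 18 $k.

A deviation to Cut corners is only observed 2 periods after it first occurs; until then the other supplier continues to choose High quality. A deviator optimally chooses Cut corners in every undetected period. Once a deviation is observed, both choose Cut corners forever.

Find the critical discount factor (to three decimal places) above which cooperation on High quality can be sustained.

0.711

Deviating for the 2 undetected periods gains 111−64 = 47 per period over cooperation, then loses 64−18 = 46 per period forever once punishment starts.
Gain: 47(1 + δ + … + δ^1); loss: 46·δ^2/(1−δ).
No profitable deviation ⇔ 47(1−δ^2) ≤ 46·δ^2, i.e. δ^2 ≥ 47/(47+46) = 47/93.
Hence δ ≥ (47/93)^(1/2) ≈ 0.711.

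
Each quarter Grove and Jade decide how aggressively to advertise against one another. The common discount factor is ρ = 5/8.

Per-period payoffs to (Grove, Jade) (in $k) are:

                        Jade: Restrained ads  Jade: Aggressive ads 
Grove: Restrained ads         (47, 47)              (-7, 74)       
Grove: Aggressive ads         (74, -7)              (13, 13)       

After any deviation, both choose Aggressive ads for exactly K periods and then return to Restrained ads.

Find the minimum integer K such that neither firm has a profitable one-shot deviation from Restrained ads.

2

Need Σ_{k=1}^{K} ρ^k ≥ (74−47)/(47−13) = 0.7941 at ρ = 5/8.
At K = 1 the sum is 0.6250 < 0.7941; at K = 2 it is 1.0156 ≥ 0.7941.
So the minimum punishment length is K = 2.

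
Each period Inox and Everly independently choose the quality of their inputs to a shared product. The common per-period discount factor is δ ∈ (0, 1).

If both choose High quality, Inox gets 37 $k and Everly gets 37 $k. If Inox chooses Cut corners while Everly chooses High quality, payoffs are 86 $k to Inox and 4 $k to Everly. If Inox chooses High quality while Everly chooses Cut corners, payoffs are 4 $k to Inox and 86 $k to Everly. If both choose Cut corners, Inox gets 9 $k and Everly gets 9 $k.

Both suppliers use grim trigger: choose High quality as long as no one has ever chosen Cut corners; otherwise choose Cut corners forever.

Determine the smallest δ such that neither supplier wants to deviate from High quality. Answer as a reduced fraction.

7/11

Under grim trigger the critical discount factor is (T−C)/(T−P) with T = 86, C = 37, P = 9.
δ* = (86−37)/(86−9) = 49/77 = 7/11.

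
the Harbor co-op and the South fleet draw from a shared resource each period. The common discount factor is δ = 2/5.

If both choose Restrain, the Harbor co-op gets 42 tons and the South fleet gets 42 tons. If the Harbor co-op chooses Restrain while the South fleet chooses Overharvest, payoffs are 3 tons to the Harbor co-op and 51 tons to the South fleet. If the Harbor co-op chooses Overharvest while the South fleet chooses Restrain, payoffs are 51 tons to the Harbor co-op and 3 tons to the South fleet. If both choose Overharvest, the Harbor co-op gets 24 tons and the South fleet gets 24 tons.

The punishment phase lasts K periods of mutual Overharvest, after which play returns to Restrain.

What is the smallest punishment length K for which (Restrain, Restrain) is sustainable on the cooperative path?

Need Σ_{k=1}^{K} δ^k ≥ (51−42)/(42−24) = 0.5000 at δ = 2/5.
At K = 1 the sum is 0.4000 < 0.5000; at K = 2 it is 0.5600 ≥ 0.5000.
So the minimum punishment length is K = 2.

2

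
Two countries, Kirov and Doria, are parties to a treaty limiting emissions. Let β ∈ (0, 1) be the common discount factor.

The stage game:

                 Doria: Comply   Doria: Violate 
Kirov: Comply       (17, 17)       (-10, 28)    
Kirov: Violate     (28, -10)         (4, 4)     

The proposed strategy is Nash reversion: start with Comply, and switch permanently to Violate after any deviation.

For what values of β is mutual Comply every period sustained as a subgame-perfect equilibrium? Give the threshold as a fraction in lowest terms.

One-period gain from deviating is 28 − 17 = 11. The loss is 17 − 4 = 13 in every subsequent period, with present value 13·β/(1−β).
Deviation is unprofitable when 13·β/(1−β) ≥ 11, i.e. β/(1−β) ≥ 11/13.
Equivalently β ≥ 11/(11+13) = 11/24.

11/24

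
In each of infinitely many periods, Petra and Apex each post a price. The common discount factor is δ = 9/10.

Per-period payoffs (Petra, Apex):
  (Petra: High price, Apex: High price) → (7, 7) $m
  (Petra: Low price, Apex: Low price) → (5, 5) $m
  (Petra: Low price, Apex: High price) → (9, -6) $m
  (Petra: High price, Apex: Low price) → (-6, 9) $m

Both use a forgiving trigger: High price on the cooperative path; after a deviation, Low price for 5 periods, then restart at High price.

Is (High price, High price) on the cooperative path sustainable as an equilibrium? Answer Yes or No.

Comparing payoff streams over the 6 periods until play realigns: cooperate → 7(1+δ+…+δ^5); deviate → 9 + 5(δ+…+δ^5).
Cooperation is sustained iff (7−5)(δ+…+δ^5) ≥ 9−7.
δ+…+δ^5 = 9/10·(1−(9/10)^5)/(1−9/10) = 3.6856, and (9−7)/(7−5) = 1.0000.
3.6856 ≥ 1.0000, so cooperation is sustainable.

Yes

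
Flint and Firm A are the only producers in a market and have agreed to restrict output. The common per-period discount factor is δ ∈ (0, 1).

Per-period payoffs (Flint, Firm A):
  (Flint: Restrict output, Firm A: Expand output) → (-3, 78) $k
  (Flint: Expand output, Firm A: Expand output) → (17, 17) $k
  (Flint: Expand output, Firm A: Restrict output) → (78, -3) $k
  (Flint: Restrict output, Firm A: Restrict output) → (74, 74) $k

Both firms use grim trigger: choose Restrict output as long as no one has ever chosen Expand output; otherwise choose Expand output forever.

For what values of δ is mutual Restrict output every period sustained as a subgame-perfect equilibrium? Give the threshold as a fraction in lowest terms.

4/61

Cooperation forever yields 74 each period: 74/(1−δ).
Deviating yields 78 once, then 17 forever: 78 + 17δ/(1−δ).
No profitable deviation requires 74/(1−δ) ≥ 78 + 17δ/(1−δ).
Multiplying by (1−δ): 74 ≥ 78(1−δ) + 17δ = 78 − 61δ.
So 61δ ≥ 4, i.e. δ ≥ 4/61.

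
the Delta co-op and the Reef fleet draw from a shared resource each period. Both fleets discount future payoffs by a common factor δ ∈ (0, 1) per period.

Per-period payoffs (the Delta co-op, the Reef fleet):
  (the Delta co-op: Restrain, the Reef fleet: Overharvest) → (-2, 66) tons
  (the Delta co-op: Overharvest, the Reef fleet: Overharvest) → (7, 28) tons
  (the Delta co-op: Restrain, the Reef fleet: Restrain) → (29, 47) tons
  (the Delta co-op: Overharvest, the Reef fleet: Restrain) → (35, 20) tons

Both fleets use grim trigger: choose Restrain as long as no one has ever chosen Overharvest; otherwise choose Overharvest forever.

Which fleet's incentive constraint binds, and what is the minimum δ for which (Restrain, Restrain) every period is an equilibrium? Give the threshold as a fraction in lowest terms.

the Reef fleet; δ ≥ 1/2

the Delta co-op: cooperation gives 29 each period; deviation gives 35 once then 7 forever.
  29/(1−δ) ≥ 35 + 7δ/(1−δ) ⇒ δ ≥ 6/28 = 3/14.
the Reef fleet: cooperation gives 47 each period; deviation gives 66 once then 28 forever.
  δ ≥ 19/38 = 1/2.
Both must hold, so the binding constraint is the Reef fleet's: δ ≥ 1/2.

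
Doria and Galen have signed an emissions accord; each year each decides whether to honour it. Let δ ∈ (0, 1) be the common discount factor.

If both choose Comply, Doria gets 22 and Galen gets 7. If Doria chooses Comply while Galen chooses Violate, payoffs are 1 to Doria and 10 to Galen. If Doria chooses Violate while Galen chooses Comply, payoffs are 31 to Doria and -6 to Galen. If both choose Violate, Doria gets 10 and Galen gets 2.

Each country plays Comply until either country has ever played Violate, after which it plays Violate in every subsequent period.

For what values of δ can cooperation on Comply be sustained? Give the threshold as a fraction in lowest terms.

Doria's threshold: (31−22)/(31−10) = 3/7.
Galen's threshold: (10−7)/(10−2) = 3/8.
3/7 > 3/8, so Doria binds and δ* = 3/7.

3/7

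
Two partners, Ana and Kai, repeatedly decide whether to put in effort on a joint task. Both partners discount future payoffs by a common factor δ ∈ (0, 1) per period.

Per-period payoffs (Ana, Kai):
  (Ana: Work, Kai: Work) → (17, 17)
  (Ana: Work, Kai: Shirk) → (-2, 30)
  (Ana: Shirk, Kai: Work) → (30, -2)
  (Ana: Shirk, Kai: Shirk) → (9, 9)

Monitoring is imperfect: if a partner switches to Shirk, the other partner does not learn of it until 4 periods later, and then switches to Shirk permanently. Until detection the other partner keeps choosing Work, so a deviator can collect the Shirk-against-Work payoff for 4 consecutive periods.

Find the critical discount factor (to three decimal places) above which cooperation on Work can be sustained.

A deviator earns 30 for 4 periods, then 9 forever; cooperating earns 17 forever. Multiplying the IC by (1−δ):
17 ≥ 30(1−δ^4) + 9δ^4, so 21·δ^4 ≥ 13 and δ^4 ≥ 13/21.
δ ≥ (13/21)^(1/4) ≈ 0.887.

0.887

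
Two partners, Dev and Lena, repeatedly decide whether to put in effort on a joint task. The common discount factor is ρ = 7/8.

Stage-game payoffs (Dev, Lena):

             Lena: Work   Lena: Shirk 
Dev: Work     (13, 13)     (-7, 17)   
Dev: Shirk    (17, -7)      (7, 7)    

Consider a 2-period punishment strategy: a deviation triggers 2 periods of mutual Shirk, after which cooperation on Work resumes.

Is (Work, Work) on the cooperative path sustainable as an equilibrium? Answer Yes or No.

IC: ρ+…+ρ^2 ≥ (17−13)/(13−7) = 2/3.
At ρ = 7/8: partial sum = 1.6406 ≥ 0.6667. Cooperation sustainable.

Yes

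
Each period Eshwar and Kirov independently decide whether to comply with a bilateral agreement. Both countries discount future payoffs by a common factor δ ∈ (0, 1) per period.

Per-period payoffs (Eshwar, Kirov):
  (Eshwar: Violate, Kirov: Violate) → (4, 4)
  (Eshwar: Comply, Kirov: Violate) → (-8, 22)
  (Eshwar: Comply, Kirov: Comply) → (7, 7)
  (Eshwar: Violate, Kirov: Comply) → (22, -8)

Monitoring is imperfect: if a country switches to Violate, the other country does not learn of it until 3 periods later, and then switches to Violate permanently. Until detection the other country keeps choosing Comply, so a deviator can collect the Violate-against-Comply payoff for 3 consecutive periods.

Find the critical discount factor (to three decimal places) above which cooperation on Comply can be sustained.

0.941

A deviator earns 22 for 3 periods, then 4 forever; cooperating earns 7 forever. Multiplying the IC by (1−δ):
7 ≥ 22(1−δ^3) + 4δ^3, so 18·δ^3 ≥ 15 and δ^3 ≥ 5/6.
δ ≥ (5/6)^(1/3) ≈ 0.941.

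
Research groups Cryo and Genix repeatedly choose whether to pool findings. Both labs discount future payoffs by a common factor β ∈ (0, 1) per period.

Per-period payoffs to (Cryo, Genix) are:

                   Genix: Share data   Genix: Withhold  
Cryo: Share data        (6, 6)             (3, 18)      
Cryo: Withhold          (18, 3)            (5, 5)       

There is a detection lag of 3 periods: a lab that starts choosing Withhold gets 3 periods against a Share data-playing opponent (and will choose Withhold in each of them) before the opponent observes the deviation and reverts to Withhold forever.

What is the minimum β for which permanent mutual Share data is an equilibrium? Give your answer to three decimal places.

Deviating for the 3 undetected periods gains 18−6 = 12 per period over cooperation, then loses 6−5 = 1 per period forever once punishment starts.
Gain: 12(1 + β + … + β^2); loss: 1·β^3/(1−β).
No profitable deviation ⇔ 12(1−β^3) ≤ 1·β^3, i.e. β^3 ≥ 12/(12+1) = 12/13.
Hence β ≥ (12/13)^(1/3) ≈ 0.974.

0.974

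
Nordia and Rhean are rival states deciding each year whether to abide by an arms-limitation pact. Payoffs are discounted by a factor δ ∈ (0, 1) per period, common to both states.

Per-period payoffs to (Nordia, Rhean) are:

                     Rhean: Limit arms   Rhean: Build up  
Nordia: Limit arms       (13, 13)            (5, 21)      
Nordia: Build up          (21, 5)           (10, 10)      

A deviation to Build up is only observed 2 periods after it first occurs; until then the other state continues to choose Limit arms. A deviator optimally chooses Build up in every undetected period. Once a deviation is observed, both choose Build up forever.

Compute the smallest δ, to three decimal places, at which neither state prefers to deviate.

A deviator earns 21 for 2 periods, then 10 forever; cooperating earns 13 forever. Multiplying the IC by (1−δ):
13 ≥ 21(1−δ^2) + 10δ^2, so 11·δ^2 ≥ 8 and δ^2 ≥ 8/11.
δ ≥ (8/11)^(1/2) ≈ 0.853.

0.853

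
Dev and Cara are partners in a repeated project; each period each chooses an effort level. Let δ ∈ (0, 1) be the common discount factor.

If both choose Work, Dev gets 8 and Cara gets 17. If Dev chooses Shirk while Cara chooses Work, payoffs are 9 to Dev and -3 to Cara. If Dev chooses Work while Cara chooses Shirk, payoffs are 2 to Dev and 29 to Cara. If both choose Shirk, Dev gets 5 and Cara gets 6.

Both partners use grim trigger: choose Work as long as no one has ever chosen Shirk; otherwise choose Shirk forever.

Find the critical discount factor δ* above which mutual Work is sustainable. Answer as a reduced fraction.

12/23

For Dev: deviation gain 9−8 = 1, per-period punishment loss 8−5 = 3. IC gives δ ≥ 1/4.
For Cara: gain 12, loss 11 per period, so δ ≥ 12/23.
The tighter constraint is Cara's, so cooperation needs δ ≥ 12/23.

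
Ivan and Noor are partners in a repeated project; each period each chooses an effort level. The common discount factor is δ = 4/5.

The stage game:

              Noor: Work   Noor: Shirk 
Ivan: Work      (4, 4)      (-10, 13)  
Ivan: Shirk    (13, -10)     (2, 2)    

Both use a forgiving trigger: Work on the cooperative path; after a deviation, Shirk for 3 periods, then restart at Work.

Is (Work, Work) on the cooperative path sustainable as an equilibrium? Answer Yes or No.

No

IC: δ+…+δ^3 ≥ (13−4)/(4−2) = 9/2.
At δ = 4/5: partial sum = 1.9520 < 4.5000. Cooperation not sustainable.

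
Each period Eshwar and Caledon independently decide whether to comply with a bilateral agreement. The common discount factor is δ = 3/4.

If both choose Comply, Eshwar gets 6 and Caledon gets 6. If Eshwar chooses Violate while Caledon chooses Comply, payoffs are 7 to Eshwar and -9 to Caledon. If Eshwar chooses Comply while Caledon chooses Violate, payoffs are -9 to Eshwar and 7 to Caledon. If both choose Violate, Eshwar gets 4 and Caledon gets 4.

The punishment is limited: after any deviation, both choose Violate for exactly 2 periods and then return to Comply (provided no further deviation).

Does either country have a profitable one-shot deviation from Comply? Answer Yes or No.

A one-shot deviation gives 7 now, then 4 for 2 periods, then back to 6.
Gain from deviating: (7−6) today; loss: (6−4) in each of the next 2 periods.
No-deviation condition: (6−4)(δ+…+δ^2) ≥ 7−6, i.e. δ+…+δ^2 ≥ 1/2.
At δ = 3/4: δ+…+δ^2 = 1.3125 ≥ 0.5000.
So cooperation is sustainable.

No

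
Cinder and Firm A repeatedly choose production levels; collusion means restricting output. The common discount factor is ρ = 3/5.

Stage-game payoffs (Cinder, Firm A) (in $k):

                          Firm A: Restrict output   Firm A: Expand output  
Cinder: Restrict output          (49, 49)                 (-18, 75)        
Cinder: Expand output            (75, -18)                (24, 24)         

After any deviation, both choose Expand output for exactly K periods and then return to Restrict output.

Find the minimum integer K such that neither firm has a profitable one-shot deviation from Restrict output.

Need Σ_{k=1}^{K} ρ^k ≥ (75−49)/(49−24) = 1.0400 at ρ = 3/5.
At K = 2 the sum is 0.9600 < 1.0400; at K = 3 it is 1.1760 ≥ 1.0400.
So the minimum punishment length is K = 3.

3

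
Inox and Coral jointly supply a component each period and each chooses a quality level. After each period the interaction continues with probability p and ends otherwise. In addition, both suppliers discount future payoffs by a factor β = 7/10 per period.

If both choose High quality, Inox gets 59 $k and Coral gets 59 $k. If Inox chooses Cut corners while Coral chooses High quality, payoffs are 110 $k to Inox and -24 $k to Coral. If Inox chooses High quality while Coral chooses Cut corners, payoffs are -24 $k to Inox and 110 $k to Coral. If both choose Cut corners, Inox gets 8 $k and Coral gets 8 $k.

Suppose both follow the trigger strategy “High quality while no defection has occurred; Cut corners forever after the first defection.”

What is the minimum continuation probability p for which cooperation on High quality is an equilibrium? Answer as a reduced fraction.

5/7

With continuation probability p and discount β, the effective per-period discount factor is βp.
Grim-trigger IC: βp ≥ (110−59)/(110−8) = 1/2.
So p ≥ (1/2)/(7/10) = 5/7.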